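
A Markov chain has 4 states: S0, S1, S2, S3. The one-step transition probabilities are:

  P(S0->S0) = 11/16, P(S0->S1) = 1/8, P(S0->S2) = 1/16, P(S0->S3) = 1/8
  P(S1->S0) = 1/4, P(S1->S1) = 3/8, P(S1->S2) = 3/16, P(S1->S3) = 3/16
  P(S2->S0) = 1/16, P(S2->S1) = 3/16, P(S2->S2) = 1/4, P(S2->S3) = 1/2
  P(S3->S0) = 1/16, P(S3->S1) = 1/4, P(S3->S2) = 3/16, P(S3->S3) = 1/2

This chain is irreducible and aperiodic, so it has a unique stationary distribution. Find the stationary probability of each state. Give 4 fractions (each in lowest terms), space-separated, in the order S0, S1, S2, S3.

Answer: 127/448 157/672 109/672 431/1344

Derivation:
The stationary distribution satisfies pi = pi * P, i.e.:
  pi_S0 = 11/16*pi_S0 + 1/4*pi_S1 + 1/16*pi_S2 + 1/16*pi_S3
  pi_S1 = 1/8*pi_S0 + 3/8*pi_S1 + 3/16*pi_S2 + 1/4*pi_S3
  pi_S2 = 1/16*pi_S0 + 3/16*pi_S1 + 1/4*pi_S2 + 3/16*pi_S3
  pi_S3 = 1/8*pi_S0 + 3/16*pi_S1 + 1/2*pi_S2 + 1/2*pi_S3
with normalization: pi_S0 + pi_S1 + pi_S2 + pi_S3 = 1.

Using the first 3 balance equations plus normalization, the linear system A*pi = b is:
  [-5/16, 1/4, 1/16, 1/16] . pi = 0
  [1/8, -5/8, 3/16, 1/4] . pi = 0
  [1/16, 3/16, -3/4, 3/16] . pi = 0
  [1, 1, 1, 1] . pi = 1

Solving yields:
  pi_S0 = 127/448
  pi_S1 = 157/672
  pi_S2 = 109/672
  pi_S3 = 431/1344

Verification (pi * P):
  127/448*11/16 + 157/672*1/4 + 109/672*1/16 + 431/1344*1/16 = 127/448 = pi_S0  (ok)
  127/448*1/8 + 157/672*3/8 + 109/672*3/16 + 431/1344*1/4 = 157/672 = pi_S1  (ok)
  127/448*1/16 + 157/672*3/16 + 109/672*1/4 + 431/1344*3/16 = 109/672 = pi_S2  (ok)
  127/448*1/8 + 157/672*3/16 + 109/672*1/2 + 431/1344*1/2 = 431/1344 = pi_S3  (ok)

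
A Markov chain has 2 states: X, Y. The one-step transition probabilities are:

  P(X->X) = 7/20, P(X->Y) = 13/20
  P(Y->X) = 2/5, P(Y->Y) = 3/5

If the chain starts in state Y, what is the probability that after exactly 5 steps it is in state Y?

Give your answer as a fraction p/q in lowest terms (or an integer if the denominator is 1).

Computing P^5 by repeated multiplication:
P^1 =
  X: [7/20, 13/20]
  Y: [2/5, 3/5]
P^2 =
  X: [153/400, 247/400]
  Y: [19/50, 31/50]
P^3 =
  X: [3047/8000, 4953/8000]
  Y: [381/1000, 619/1000]
P^4 =
  X: [60953/160000, 99047/160000]
  Y: [7619/20000, 12381/20000]
P^5 =
  X: [1219047/3200000, 1980953/3200000]
  Y: [152381/400000, 247619/400000]

(P^5)[Y -> Y] = 247619/400000

Answer: 247619/400000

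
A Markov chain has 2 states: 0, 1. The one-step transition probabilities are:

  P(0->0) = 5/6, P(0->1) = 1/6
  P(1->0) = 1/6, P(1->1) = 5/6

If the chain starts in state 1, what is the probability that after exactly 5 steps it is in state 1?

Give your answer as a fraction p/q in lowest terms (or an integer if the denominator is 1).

Computing P^5 by repeated multiplication:
P^1 =
  0: [5/6, 1/6]
  1: [1/6, 5/6]
P^2 =
  0: [13/18, 5/18]
  1: [5/18, 13/18]
P^3 =
  0: [35/54, 19/54]
  1: [19/54, 35/54]
P^4 =
  0: [97/162, 65/162]
  1: [65/162, 97/162]
P^5 =
  0: [275/486, 211/486]
  1: [211/486, 275/486]

(P^5)[1 -> 1] = 275/486

Answer: 275/486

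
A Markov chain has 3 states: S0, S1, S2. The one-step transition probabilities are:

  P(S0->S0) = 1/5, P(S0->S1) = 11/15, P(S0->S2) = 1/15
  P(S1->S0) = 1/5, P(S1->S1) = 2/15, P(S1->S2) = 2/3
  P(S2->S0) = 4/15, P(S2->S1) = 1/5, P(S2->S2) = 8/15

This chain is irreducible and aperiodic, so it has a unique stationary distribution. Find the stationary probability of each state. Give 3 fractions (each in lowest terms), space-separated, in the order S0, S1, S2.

Answer: 61/264 10/33 41/88

Derivation:
The stationary distribution satisfies pi = pi * P, i.e.:
  pi_S0 = 1/5*pi_S0 + 1/5*pi_S1 + 4/15*pi_S2
  pi_S1 = 11/15*pi_S0 + 2/15*pi_S1 + 1/5*pi_S2
  pi_S2 = 1/15*pi_S0 + 2/3*pi_S1 + 8/15*pi_S2
with normalization: pi_S0 + pi_S1 + pi_S2 = 1.

Using the first 2 balance equations plus normalization, the linear system A*pi = b is:
  [-4/5, 1/5, 4/15] . pi = 0
  [11/15, -13/15, 1/5] . pi = 0
  [1, 1, 1] . pi = 1

Solving yields:
  pi_S0 = 61/264
  pi_S1 = 10/33
  pi_S2 = 41/88

Verification (pi * P):
  61/264*1/5 + 10/33*1/5 + 41/88*4/15 = 61/264 = pi_S0  (ok)
  61/264*11/15 + 10/33*2/15 + 41/88*1/5 = 10/33 = pi_S1  (ok)
  61/264*1/15 + 10/33*2/3 + 41/88*8/15 = 41/88 = pi_S2  (ok)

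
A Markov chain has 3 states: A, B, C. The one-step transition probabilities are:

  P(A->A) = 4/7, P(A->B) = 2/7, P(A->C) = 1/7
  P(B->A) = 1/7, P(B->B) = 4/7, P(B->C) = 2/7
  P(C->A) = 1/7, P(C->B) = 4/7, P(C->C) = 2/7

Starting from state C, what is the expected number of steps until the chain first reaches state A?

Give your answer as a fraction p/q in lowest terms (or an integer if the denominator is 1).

Let h_i = expected steps to first reach A from state i.
Boundary: h_A = 0.
First-step equations for the other states:
  h_B = 1 + 1/7*h_A + 4/7*h_B + 2/7*h_C
  h_C = 1 + 1/7*h_A + 4/7*h_B + 2/7*h_C

Substituting h_A = 0 and rearranging gives the linear system (I - Q) h = 1:
  [3/7, -2/7] . (h_B, h_C) = 1
  [-4/7, 5/7] . (h_B, h_C) = 1

Solving yields:
  h_B = 7
  h_C = 7

Starting state is C, so the expected hitting time is h_C = 7.

Answer: 7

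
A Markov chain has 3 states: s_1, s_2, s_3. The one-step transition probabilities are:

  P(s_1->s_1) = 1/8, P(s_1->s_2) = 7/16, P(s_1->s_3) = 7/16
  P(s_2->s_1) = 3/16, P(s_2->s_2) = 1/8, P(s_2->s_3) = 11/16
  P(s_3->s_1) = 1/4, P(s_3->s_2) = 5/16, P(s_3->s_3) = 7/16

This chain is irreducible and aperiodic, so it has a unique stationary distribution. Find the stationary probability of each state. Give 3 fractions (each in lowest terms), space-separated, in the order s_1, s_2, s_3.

The stationary distribution satisfies pi = pi * P, i.e.:
  pi_s_1 = 1/8*pi_s_1 + 3/16*pi_s_2 + 1/4*pi_s_3
  pi_s_2 = 7/16*pi_s_1 + 1/8*pi_s_2 + 5/16*pi_s_3
  pi_s_3 = 7/16*pi_s_1 + 11/16*pi_s_2 + 7/16*pi_s_3
with normalization: pi_s_1 + pi_s_2 + pi_s_3 = 1.

Using the first 2 balance equations plus normalization, the linear system A*pi = b is:
  [-7/8, 3/16, 1/4] . pi = 0
  [7/16, -7/8, 5/16] . pi = 0
  [1, 1, 1] . pi = 1

Solving yields:
  pi_s_1 = 71/344
  pi_s_2 = 49/172
  pi_s_3 = 175/344

Verification (pi * P):
  71/344*1/8 + 49/172*3/16 + 175/344*1/4 = 71/344 = pi_s_1  (ok)
  71/344*7/16 + 49/172*1/8 + 175/344*5/16 = 49/172 = pi_s_2  (ok)
  71/344*7/16 + 49/172*11/16 + 175/344*7/16 = 175/344 = pi_s_3  (ok)

Answer: 71/344 49/172 175/344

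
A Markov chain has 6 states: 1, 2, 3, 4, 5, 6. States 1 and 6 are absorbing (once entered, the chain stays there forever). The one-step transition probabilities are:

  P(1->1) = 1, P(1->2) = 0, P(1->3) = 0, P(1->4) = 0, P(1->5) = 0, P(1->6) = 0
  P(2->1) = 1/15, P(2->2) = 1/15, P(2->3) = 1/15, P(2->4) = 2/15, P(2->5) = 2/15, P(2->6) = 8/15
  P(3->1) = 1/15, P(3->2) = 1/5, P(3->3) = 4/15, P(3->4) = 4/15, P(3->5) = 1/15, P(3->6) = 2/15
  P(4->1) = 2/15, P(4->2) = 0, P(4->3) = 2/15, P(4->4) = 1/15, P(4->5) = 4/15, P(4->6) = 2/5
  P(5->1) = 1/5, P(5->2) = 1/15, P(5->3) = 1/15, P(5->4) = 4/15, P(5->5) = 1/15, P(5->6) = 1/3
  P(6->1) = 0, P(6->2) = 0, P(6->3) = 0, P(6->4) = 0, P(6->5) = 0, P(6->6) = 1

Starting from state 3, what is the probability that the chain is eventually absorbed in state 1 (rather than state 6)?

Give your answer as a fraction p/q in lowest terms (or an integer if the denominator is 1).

Let a_i = P(absorbed in 1 | start in state i).
Boundary conditions: a_1 = 1, a_6 = 0.
For each transient state i, a_i = sum_j P(i->j) * a_j:
  a_2 = 1/15*a_1 + 1/15*a_2 + 1/15*a_3 + 2/15*a_4 + 2/15*a_5 + 8/15*a_6
  a_3 = 1/15*a_1 + 1/5*a_2 + 4/15*a_3 + 4/15*a_4 + 1/15*a_5 + 2/15*a_6
  a_4 = 2/15*a_1 + 0*a_2 + 2/15*a_3 + 1/15*a_4 + 4/15*a_5 + 2/5*a_6
  a_5 = 1/5*a_1 + 1/15*a_2 + 1/15*a_3 + 4/15*a_4 + 1/15*a_5 + 1/3*a_6

Substituting a_1 = 1 and a_6 = 0, rearrange to (I - Q) a = r where r[i] = P(i -> 1):
  [14/15, -1/15, -2/15, -2/15] . (a_2, a_3, a_4, a_5) = 1/15
  [-1/5, 11/15, -4/15, -1/15] . (a_2, a_3, a_4, a_5) = 1/15
  [0, -2/15, 14/15, -4/15] . (a_2, a_3, a_4, a_5) = 2/15
  [-1/15, -1/15, -4/15, 14/15] . (a_2, a_3, a_4, a_5) = 1/5

Solving yields:
  a_2 = 714/4057
  a_3 = 1087/4057
  a_4 = 3332/12171
  a_5 = 3946/12171

Starting state is 3, so the absorption probability is a_3 = 1087/4057.

Answer: 1087/4057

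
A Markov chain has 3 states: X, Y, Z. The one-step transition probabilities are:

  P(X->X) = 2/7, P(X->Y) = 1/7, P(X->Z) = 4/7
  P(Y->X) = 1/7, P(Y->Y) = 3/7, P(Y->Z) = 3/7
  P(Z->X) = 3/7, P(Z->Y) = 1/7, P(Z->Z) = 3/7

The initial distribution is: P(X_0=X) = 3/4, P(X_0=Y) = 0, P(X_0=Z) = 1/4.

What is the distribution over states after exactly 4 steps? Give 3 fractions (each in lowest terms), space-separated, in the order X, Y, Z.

Answer: 3131/9604 477/2401 4565/9604

Derivation:
Propagating the distribution step by step (d_{t+1} = d_t * P):
d_0 = (X=3/4, Y=0, Z=1/4)
  d_1[X] = 3/4*2/7 + 0*1/7 + 1/4*3/7 = 9/28
  d_1[Y] = 3/4*1/7 + 0*3/7 + 1/4*1/7 = 1/7
  d_1[Z] = 3/4*4/7 + 0*3/7 + 1/4*3/7 = 15/28
d_1 = (X=9/28, Y=1/7, Z=15/28)
  d_2[X] = 9/28*2/7 + 1/7*1/7 + 15/28*3/7 = 67/196
  d_2[Y] = 9/28*1/7 + 1/7*3/7 + 15/28*1/7 = 9/49
  d_2[Z] = 9/28*4/7 + 1/7*3/7 + 15/28*3/7 = 93/196
d_2 = (X=67/196, Y=9/49, Z=93/196)
  d_3[X] = 67/196*2/7 + 9/49*1/7 + 93/196*3/7 = 449/1372
  d_3[Y] = 67/196*1/7 + 9/49*3/7 + 93/196*1/7 = 67/343
  d_3[Z] = 67/196*4/7 + 9/49*3/7 + 93/196*3/7 = 655/1372
d_3 = (X=449/1372, Y=67/343, Z=655/1372)
  d_4[X] = 449/1372*2/7 + 67/343*1/7 + 655/1372*3/7 = 3131/9604
  d_4[Y] = 449/1372*1/7 + 67/343*3/7 + 655/1372*1/7 = 477/2401
  d_4[Z] = 449/1372*4/7 + 67/343*3/7 + 655/1372*3/7 = 4565/9604
d_4 = (X=3131/9604, Y=477/2401, Z=4565/9604)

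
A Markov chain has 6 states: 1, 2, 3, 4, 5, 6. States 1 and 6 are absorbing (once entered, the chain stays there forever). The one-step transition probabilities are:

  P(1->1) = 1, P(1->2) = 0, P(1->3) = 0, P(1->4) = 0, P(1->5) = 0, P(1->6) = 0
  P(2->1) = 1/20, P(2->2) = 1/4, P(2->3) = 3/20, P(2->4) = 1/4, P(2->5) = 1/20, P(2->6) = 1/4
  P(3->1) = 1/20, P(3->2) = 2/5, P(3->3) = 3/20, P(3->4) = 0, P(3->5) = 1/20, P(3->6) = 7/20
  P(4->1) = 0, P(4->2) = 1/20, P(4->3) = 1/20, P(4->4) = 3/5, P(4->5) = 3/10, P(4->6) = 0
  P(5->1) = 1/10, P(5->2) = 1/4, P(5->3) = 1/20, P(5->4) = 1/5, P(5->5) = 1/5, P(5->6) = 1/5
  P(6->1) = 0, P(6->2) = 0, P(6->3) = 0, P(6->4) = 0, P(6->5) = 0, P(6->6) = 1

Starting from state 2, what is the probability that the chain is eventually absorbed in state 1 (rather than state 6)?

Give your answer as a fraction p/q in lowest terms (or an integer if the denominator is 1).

Let a_i = P(absorbed in 1 | start in state i).
Boundary conditions: a_1 = 1, a_6 = 0.
For each transient state i, a_i = sum_j P(i->j) * a_j:
  a_2 = 1/20*a_1 + 1/4*a_2 + 3/20*a_3 + 1/4*a_4 + 1/20*a_5 + 1/4*a_6
  a_3 = 1/20*a_1 + 2/5*a_2 + 3/20*a_3 + 0*a_4 + 1/20*a_5 + 7/20*a_6
  a_4 = 0*a_1 + 1/20*a_2 + 1/20*a_3 + 3/5*a_4 + 3/10*a_5 + 0*a_6
  a_5 = 1/10*a_1 + 1/4*a_2 + 1/20*a_3 + 1/5*a_4 + 1/5*a_5 + 1/5*a_6

Substituting a_1 = 1 and a_6 = 0, rearrange to (I - Q) a = r where r[i] = P(i -> 1):
  [3/4, -3/20, -1/4, -1/20] . (a_2, a_3, a_4, a_5) = 1/20
  [-2/5, 17/20, 0, -1/20] . (a_2, a_3, a_4, a_5) = 1/20
  [-1/20, -1/20, 2/5, -3/10] . (a_2, a_3, a_4, a_5) = 0
  [-1/4, -1/20, -1/5, 4/5] . (a_2, a_3, a_4, a_5) = 1/10

Solving yields:
  a_2 = 1770/9029
  a_3 = 1500/9029
  a_4 = 2142/9029
  a_5 = 2311/9029

Starting state is 2, so the absorption probability is a_2 = 1770/9029.

Answer: 1770/9029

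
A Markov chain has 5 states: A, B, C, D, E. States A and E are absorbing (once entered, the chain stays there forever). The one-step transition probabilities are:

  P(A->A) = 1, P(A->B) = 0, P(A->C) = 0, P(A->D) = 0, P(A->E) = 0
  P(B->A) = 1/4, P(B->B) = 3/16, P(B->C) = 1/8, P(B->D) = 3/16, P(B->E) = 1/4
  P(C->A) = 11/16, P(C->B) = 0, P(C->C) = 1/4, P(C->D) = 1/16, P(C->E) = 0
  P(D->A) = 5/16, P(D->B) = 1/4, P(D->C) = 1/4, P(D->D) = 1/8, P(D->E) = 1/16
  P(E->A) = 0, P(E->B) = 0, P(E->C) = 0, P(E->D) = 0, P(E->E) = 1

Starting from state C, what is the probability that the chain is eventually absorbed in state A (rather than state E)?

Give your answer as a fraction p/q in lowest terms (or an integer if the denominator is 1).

Let a_i = P(absorbed in A | start in state i).
Boundary conditions: a_A = 1, a_E = 0.
For each transient state i, a_i = sum_j P(i->j) * a_j:
  a_B = 1/4*a_A + 3/16*a_B + 1/8*a_C + 3/16*a_D + 1/4*a_E
  a_C = 11/16*a_A + 0*a_B + 1/4*a_C + 1/16*a_D + 0*a_E
  a_D = 5/16*a_A + 1/4*a_B + 1/4*a_C + 1/8*a_D + 1/16*a_E

Substituting a_A = 1 and a_E = 0, rearrange to (I - Q) a = r where r[i] = P(i -> A):
  [13/16, -1/8, -3/16] . (a_B, a_C, a_D) = 1/4
  [0, 3/4, -1/16] . (a_B, a_C, a_D) = 11/16
  [-1/4, -1/4, 7/8] . (a_B, a_C, a_D) = 5/16

Solving yields:
  a_B = 643/990
  a_C = 1951/1980
  a_D = 136/165

Starting state is C, so the absorption probability is a_C = 1951/1980.

Answer: 1951/1980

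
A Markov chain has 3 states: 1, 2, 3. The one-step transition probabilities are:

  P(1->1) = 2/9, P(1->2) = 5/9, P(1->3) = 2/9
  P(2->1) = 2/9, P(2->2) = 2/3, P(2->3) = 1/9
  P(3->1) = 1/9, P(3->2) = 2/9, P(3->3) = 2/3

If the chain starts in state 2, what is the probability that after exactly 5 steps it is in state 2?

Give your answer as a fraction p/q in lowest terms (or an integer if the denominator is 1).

Answer: 10342/19683

Derivation:
Computing P^5 by repeated multiplication:
P^1 =
  1: [2/9, 5/9, 2/9]
  2: [2/9, 2/3, 1/9]
  3: [1/9, 2/9, 2/3]
P^2 =
  1: [16/81, 44/81, 7/27]
  2: [17/81, 16/27, 16/81]
  3: [4/27, 29/81, 40/81]
P^3 =
  1: [47/243, 386/729, 202/729]
  2: [146/729, 5/9, 178/729]
  3: [122/729, 314/729, 293/729]
P^4 =
  1: [1256/6561, 3425/6561, 1880/6561]
  2: [1280/6561, 1172/2187, 1765/6561]
  3: [1165/6561, 3080/6561, 772/2187]
P^5 =
  1: [11242/59049, 30590/59049, 1913/6561]
  2: [11357/59049, 10342/19683, 16666/59049]
  3: [3602/19683, 28937/59049, 19306/59049]

(P^5)[2 -> 2] = 10342/19683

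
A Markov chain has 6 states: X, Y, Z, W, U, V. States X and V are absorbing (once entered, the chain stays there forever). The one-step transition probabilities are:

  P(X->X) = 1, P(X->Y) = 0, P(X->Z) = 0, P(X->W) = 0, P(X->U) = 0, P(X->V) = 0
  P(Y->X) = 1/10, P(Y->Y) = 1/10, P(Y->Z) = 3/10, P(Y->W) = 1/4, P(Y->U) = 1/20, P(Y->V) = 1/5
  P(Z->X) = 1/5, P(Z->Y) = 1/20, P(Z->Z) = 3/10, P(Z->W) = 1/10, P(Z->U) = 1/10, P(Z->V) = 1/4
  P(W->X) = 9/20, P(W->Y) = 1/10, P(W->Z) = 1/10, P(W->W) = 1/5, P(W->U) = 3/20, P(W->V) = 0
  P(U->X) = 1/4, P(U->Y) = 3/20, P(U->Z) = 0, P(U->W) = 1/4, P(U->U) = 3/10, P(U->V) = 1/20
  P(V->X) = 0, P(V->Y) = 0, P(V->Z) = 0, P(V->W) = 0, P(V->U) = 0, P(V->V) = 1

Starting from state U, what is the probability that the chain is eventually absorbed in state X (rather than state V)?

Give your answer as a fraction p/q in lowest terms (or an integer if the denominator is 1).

Answer: 659/839

Derivation:
Let a_i = P(absorbed in X | start in state i).
Boundary conditions: a_X = 1, a_V = 0.
For each transient state i, a_i = sum_j P(i->j) * a_j:
  a_Y = 1/10*a_X + 1/10*a_Y + 3/10*a_Z + 1/4*a_W + 1/20*a_U + 1/5*a_V
  a_Z = 1/5*a_X + 1/20*a_Y + 3/10*a_Z + 1/10*a_W + 1/10*a_U + 1/4*a_V
  a_W = 9/20*a_X + 1/10*a_Y + 1/10*a_Z + 1/5*a_W + 3/20*a_U + 0*a_V
  a_U = 1/4*a_X + 3/20*a_Y + 0*a_Z + 1/4*a_W + 3/10*a_U + 1/20*a_V

Substituting a_X = 1 and a_V = 0, rearrange to (I - Q) a = r where r[i] = P(i -> X):
  [9/10, -3/10, -1/4, -1/20] . (a_Y, a_Z, a_W, a_U) = 1/10
  [-1/20, 7/10, -1/10, -1/10] . (a_Y, a_Z, a_W, a_U) = 1/5
  [-1/10, -1/10, 4/5, -3/20] . (a_Y, a_Z, a_W, a_U) = 9/20
  [-3/20, 0, -1/4, 7/10] . (a_Y, a_Z, a_W, a_U) = 1/4

Solving yields:
  a_Y = 1456/2517
  a_Z = 1412/2517
  a_W = 715/839
  a_U = 659/839

Starting state is U, so the absorption probability is a_U = 659/839.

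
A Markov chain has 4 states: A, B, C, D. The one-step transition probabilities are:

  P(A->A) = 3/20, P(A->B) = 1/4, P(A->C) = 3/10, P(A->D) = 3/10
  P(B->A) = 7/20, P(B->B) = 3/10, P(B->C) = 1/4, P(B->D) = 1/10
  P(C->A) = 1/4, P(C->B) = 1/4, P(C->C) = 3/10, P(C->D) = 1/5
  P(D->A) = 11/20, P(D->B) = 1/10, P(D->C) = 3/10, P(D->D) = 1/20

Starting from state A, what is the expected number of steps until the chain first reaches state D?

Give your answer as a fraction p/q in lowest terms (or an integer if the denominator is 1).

Answer: 3800/831

Derivation:
Let h_i = expected steps to first reach D from state i.
Boundary: h_D = 0.
First-step equations for the other states:
  h_A = 1 + 3/20*h_A + 1/4*h_B + 3/10*h_C + 3/10*h_D
  h_B = 1 + 7/20*h_A + 3/10*h_B + 1/4*h_C + 1/10*h_D
  h_C = 1 + 1/4*h_A + 1/4*h_B + 3/10*h_C + 1/5*h_D

Substituting h_D = 0 and rearranging gives the linear system (I - Q) h = 1:
  [17/20, -1/4, -3/10] . (h_A, h_B, h_C) = 1
  [-7/20, 7/10, -1/4] . (h_A, h_B, h_C) = 1
  [-1/4, -1/4, 7/10] . (h_A, h_B, h_C) = 1

Solving yields:
  h_A = 3800/831
  h_B = 4580/831
  h_C = 4180/831

Starting state is A, so the expected hitting time is h_A = 3800/831.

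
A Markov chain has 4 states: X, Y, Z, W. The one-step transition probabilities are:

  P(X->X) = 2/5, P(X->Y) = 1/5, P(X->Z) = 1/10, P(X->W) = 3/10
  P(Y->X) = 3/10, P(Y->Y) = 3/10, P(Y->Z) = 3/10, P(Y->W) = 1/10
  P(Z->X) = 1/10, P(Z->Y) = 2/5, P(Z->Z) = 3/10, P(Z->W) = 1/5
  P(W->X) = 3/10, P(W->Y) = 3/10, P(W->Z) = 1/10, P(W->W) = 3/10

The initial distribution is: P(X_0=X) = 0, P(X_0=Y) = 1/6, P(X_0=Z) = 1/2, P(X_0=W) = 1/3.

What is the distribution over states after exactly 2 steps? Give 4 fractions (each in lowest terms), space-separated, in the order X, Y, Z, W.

Propagating the distribution step by step (d_{t+1} = d_t * P):
d_0 = (X=0, Y=1/6, Z=1/2, W=1/3)
  d_1[X] = 0*2/5 + 1/6*3/10 + 1/2*1/10 + 1/3*3/10 = 1/5
  d_1[Y] = 0*1/5 + 1/6*3/10 + 1/2*2/5 + 1/3*3/10 = 7/20
  d_1[Z] = 0*1/10 + 1/6*3/10 + 1/2*3/10 + 1/3*1/10 = 7/30
  d_1[W] = 0*3/10 + 1/6*1/10 + 1/2*1/5 + 1/3*3/10 = 13/60
d_1 = (X=1/5, Y=7/20, Z=7/30, W=13/60)
  d_2[X] = 1/5*2/5 + 7/20*3/10 + 7/30*1/10 + 13/60*3/10 = 41/150
  d_2[Y] = 1/5*1/5 + 7/20*3/10 + 7/30*2/5 + 13/60*3/10 = 91/300
  d_2[Z] = 1/5*1/10 + 7/20*3/10 + 7/30*3/10 + 13/60*1/10 = 13/60
  d_2[W] = 1/5*3/10 + 7/20*1/10 + 7/30*1/5 + 13/60*3/10 = 31/150
d_2 = (X=41/150, Y=91/300, Z=13/60, W=31/150)

Answer: 41/150 91/300 13/60 31/150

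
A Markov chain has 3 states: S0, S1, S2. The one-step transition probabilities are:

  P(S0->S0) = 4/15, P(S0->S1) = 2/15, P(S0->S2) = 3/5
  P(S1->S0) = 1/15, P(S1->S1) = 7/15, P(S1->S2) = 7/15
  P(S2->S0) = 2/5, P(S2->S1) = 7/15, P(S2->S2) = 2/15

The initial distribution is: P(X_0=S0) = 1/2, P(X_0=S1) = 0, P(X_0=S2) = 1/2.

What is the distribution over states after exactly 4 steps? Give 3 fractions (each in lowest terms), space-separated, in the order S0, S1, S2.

Propagating the distribution step by step (d_{t+1} = d_t * P):
d_0 = (S0=1/2, S1=0, S2=1/2)
  d_1[S0] = 1/2*4/15 + 0*1/15 + 1/2*2/5 = 1/3
  d_1[S1] = 1/2*2/15 + 0*7/15 + 1/2*7/15 = 3/10
  d_1[S2] = 1/2*3/5 + 0*7/15 + 1/2*2/15 = 11/30
d_1 = (S0=1/3, S1=3/10, S2=11/30)
  d_2[S0] = 1/3*4/15 + 3/10*1/15 + 11/30*2/5 = 23/90
  d_2[S1] = 1/3*2/15 + 3/10*7/15 + 11/30*7/15 = 16/45
  d_2[S2] = 1/3*3/5 + 3/10*7/15 + 11/30*2/15 = 7/18
d_2 = (S0=23/90, S1=16/45, S2=7/18)
  d_3[S0] = 23/90*4/15 + 16/45*1/15 + 7/18*2/5 = 167/675
  d_3[S1] = 23/90*2/15 + 16/45*7/15 + 7/18*7/15 = 103/270
  d_3[S2] = 23/90*3/5 + 16/45*7/15 + 7/18*2/15 = 167/450
d_3 = (S0=167/675, S1=103/270, S2=167/450)
  d_4[S0] = 167/675*4/15 + 103/270*1/15 + 167/450*2/5 = 1619/6750
  d_4[S1] = 167/675*2/15 + 103/270*7/15 + 167/450*7/15 = 778/2025
  d_4[S2] = 167/675*3/5 + 103/270*7/15 + 167/450*2/15 = 7613/20250
d_4 = (S0=1619/6750, S1=778/2025, S2=7613/20250)

Answer: 1619/6750 778/2025 7613/20250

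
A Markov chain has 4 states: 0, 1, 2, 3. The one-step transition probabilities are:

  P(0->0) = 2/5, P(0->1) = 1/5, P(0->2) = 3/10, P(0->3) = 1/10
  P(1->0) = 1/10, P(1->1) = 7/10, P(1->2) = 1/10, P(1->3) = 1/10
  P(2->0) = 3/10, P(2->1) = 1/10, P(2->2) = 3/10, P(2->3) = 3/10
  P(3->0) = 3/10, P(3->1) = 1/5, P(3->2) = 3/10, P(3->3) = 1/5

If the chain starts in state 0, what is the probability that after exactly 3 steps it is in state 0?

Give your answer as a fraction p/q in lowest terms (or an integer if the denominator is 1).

Computing P^3 by repeated multiplication:
P^1 =
  0: [2/5, 1/5, 3/10, 1/10]
  1: [1/10, 7/10, 1/10, 1/10]
  2: [3/10, 1/10, 3/10, 3/10]
  3: [3/10, 1/5, 3/10, 1/5]
P^2 =
  0: [3/10, 27/100, 13/50, 17/100]
  1: [17/100, 27/50, 4/25, 13/100]
  2: [31/100, 11/50, 7/25, 19/100]
  3: [29/100, 27/100, 13/50, 9/50]
P^3 =
  0: [69/250, 309/1000, 123/500, 169/1000]
  1: [209/1000, 227/500, 24/125, 29/200]
  2: [287/1000, 141/500, 32/125, 7/40]
  3: [11/40, 309/1000, 123/500, 17/100]

(P^3)[0 -> 0] = 69/250

Answer: 69/250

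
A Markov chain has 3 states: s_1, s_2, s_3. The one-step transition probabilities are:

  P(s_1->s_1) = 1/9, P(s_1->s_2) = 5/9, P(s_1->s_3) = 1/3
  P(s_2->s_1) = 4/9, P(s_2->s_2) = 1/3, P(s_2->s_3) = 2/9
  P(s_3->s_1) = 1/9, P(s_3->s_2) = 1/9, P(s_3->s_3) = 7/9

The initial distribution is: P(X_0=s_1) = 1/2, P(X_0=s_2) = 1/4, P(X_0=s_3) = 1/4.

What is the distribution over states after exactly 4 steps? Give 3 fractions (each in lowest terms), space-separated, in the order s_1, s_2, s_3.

Answer: 448/2187 1739/6561 3478/6561

Derivation:
Propagating the distribution step by step (d_{t+1} = d_t * P):
d_0 = (s_1=1/2, s_2=1/4, s_3=1/4)
  d_1[s_1] = 1/2*1/9 + 1/4*4/9 + 1/4*1/9 = 7/36
  d_1[s_2] = 1/2*5/9 + 1/4*1/3 + 1/4*1/9 = 7/18
  d_1[s_3] = 1/2*1/3 + 1/4*2/9 + 1/4*7/9 = 5/12
d_1 = (s_1=7/36, s_2=7/18, s_3=5/12)
  d_2[s_1] = 7/36*1/9 + 7/18*4/9 + 5/12*1/9 = 13/54
  d_2[s_2] = 7/36*5/9 + 7/18*1/3 + 5/12*1/9 = 23/81
  d_2[s_3] = 7/36*1/3 + 7/18*2/9 + 5/12*7/9 = 77/162
d_2 = (s_1=13/54, s_2=23/81, s_3=77/162)
  d_3[s_1] = 13/54*1/9 + 23/81*4/9 + 77/162*1/9 = 50/243
  d_3[s_2] = 13/54*5/9 + 23/81*1/3 + 77/162*1/9 = 205/729
  d_3[s_3] = 13/54*1/3 + 23/81*2/9 + 77/162*7/9 = 374/729
d_3 = (s_1=50/243, s_2=205/729, s_3=374/729)
  d_4[s_1] = 50/243*1/9 + 205/729*4/9 + 374/729*1/9 = 448/2187
  d_4[s_2] = 50/243*5/9 + 205/729*1/3 + 374/729*1/9 = 1739/6561
  d_4[s_3] = 50/243*1/3 + 205/729*2/9 + 374/729*7/9 = 3478/6561
d_4 = (s_1=448/2187, s_2=1739/6561, s_3=3478/6561)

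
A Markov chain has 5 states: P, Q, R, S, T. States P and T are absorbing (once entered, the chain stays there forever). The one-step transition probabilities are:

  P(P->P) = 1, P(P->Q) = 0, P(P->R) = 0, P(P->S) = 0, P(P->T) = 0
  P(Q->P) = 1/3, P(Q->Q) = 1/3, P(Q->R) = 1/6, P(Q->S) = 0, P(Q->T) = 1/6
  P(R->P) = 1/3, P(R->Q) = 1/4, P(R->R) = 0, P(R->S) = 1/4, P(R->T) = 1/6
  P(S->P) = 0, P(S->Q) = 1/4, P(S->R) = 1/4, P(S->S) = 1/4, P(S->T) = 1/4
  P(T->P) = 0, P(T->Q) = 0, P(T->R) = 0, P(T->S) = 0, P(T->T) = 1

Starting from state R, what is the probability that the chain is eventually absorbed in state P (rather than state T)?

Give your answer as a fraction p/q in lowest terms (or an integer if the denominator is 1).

Answer: 3/5

Derivation:
Let a_i = P(absorbed in P | start in state i).
Boundary conditions: a_P = 1, a_T = 0.
For each transient state i, a_i = sum_j P(i->j) * a_j:
  a_Q = 1/3*a_P + 1/3*a_Q + 1/6*a_R + 0*a_S + 1/6*a_T
  a_R = 1/3*a_P + 1/4*a_Q + 0*a_R + 1/4*a_S + 1/6*a_T
  a_S = 0*a_P + 1/4*a_Q + 1/4*a_R + 1/4*a_S + 1/4*a_T

Substituting a_P = 1 and a_T = 0, rearrange to (I - Q) a = r where r[i] = P(i -> P):
  [2/3, -1/6, 0] . (a_Q, a_R, a_S) = 1/3
  [-1/4, 1, -1/4] . (a_Q, a_R, a_S) = 1/3
  [-1/4, -1/4, 3/4] . (a_Q, a_R, a_S) = 0

Solving yields:
  a_Q = 13/20
  a_R = 3/5
  a_S = 5/12

Starting state is R, so the absorption probability is a_R = 3/5.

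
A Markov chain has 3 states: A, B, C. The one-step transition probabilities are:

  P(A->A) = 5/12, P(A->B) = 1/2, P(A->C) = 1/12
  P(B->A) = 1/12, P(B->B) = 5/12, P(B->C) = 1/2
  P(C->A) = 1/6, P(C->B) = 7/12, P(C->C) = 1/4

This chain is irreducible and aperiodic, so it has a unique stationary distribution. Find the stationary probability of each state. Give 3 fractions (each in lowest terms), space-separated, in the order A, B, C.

The stationary distribution satisfies pi = pi * P, i.e.:
  pi_A = 5/12*pi_A + 1/12*pi_B + 1/6*pi_C
  pi_B = 1/2*pi_A + 5/12*pi_B + 7/12*pi_C
  pi_C = 1/12*pi_A + 1/2*pi_B + 1/4*pi_C
with normalization: pi_A + pi_B + pi_C = 1.

Using the first 2 balance equations plus normalization, the linear system A*pi = b is:
  [-7/12, 1/12, 1/6] . pi = 0
  [1/2, -7/12, 7/12] . pi = 0
  [1, 1, 1] . pi = 1

Solving yields:
  pi_A = 21/125
  pi_B = 61/125
  pi_C = 43/125

Verification (pi * P):
  21/125*5/12 + 61/125*1/12 + 43/125*1/6 = 21/125 = pi_A  (ok)
  21/125*1/2 + 61/125*5/12 + 43/125*7/12 = 61/125 = pi_B  (ok)
  21/125*1/12 + 61/125*1/2 + 43/125*1/4 = 43/125 = pi_C  (ok)

Answer: 21/125 61/125 43/125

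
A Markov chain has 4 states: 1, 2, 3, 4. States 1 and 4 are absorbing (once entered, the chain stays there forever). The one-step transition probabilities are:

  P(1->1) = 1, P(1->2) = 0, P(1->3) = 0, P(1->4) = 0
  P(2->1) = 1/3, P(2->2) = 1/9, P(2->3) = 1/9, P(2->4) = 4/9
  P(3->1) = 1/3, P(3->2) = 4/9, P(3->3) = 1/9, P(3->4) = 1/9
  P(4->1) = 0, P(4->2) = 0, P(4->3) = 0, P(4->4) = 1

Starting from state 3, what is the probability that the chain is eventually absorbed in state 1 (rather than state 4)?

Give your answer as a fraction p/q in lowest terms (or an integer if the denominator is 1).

Answer: 3/5

Derivation:
Let a_i = P(absorbed in 1 | start in state i).
Boundary conditions: a_1 = 1, a_4 = 0.
For each transient state i, a_i = sum_j P(i->j) * a_j:
  a_2 = 1/3*a_1 + 1/9*a_2 + 1/9*a_3 + 4/9*a_4
  a_3 = 1/3*a_1 + 4/9*a_2 + 1/9*a_3 + 1/9*a_4

Substituting a_1 = 1 and a_4 = 0, rearrange to (I - Q) a = r where r[i] = P(i -> 1):
  [8/9, -1/9] . (a_2, a_3) = 1/3
  [-4/9, 8/9] . (a_2, a_3) = 1/3

Solving yields:
  a_2 = 9/20
  a_3 = 3/5

Starting state is 3, so the absorption probability is a_3 = 3/5.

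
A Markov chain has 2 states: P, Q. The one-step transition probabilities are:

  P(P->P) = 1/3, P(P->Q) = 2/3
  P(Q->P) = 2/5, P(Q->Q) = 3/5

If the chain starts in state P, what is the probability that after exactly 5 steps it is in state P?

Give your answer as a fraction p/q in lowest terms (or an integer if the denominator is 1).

Answer: 56953/151875

Derivation:
Computing P^5 by repeated multiplication:
P^1 =
  P: [1/3, 2/3]
  Q: [2/5, 3/5]
P^2 =
  P: [17/45, 28/45]
  Q: [28/75, 47/75]
P^3 =
  P: [253/675, 422/675]
  Q: [422/1125, 703/1125]
P^4 =
  P: [3797/10125, 6328/10125]
  Q: [6328/16875, 10547/16875]
P^5 =
  P: [56953/151875, 94922/151875]
  Q: [94922/253125, 158203/253125]

(P^5)[P -> P] = 56953/151875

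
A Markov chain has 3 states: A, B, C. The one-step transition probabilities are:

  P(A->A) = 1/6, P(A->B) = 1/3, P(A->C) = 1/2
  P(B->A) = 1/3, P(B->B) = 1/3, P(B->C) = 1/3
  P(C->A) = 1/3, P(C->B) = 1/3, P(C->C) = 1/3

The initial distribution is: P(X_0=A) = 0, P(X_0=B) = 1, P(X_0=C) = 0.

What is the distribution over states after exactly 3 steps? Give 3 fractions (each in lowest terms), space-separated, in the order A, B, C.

Propagating the distribution step by step (d_{t+1} = d_t * P):
d_0 = (A=0, B=1, C=0)
  d_1[A] = 0*1/6 + 1*1/3 + 0*1/3 = 1/3
  d_1[B] = 0*1/3 + 1*1/3 + 0*1/3 = 1/3
  d_1[C] = 0*1/2 + 1*1/3 + 0*1/3 = 1/3
d_1 = (A=1/3, B=1/3, C=1/3)
  d_2[A] = 1/3*1/6 + 1/3*1/3 + 1/3*1/3 = 5/18
  d_2[B] = 1/3*1/3 + 1/3*1/3 + 1/3*1/3 = 1/3
  d_2[C] = 1/3*1/2 + 1/3*1/3 + 1/3*1/3 = 7/18
d_2 = (A=5/18, B=1/3, C=7/18)
  d_3[A] = 5/18*1/6 + 1/3*1/3 + 7/18*1/3 = 31/108
  d_3[B] = 5/18*1/3 + 1/3*1/3 + 7/18*1/3 = 1/3
  d_3[C] = 5/18*1/2 + 1/3*1/3 + 7/18*1/3 = 41/108
d_3 = (A=31/108, B=1/3, C=41/108)

Answer: 31/108 1/3 41/108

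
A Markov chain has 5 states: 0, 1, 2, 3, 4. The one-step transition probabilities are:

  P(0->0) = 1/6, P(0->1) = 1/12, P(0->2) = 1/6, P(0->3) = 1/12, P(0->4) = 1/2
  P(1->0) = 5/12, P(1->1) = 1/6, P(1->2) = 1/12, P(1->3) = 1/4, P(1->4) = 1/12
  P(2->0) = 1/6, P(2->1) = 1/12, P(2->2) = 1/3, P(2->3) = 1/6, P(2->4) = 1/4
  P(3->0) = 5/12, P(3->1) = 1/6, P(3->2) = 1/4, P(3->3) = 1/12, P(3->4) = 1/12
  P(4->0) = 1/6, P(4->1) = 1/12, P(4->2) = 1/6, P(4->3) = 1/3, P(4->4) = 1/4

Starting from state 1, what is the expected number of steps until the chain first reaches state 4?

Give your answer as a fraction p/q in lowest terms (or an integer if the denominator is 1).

Answer: 156/37

Derivation:
Let h_i = expected steps to first reach 4 from state i.
Boundary: h_4 = 0.
First-step equations for the other states:
  h_0 = 1 + 1/6*h_0 + 1/12*h_1 + 1/6*h_2 + 1/12*h_3 + 1/2*h_4
  h_1 = 1 + 5/12*h_0 + 1/6*h_1 + 1/12*h_2 + 1/4*h_3 + 1/12*h_4
  h_2 = 1 + 1/6*h_0 + 1/12*h_1 + 1/3*h_2 + 1/6*h_3 + 1/4*h_4
  h_3 = 1 + 5/12*h_0 + 1/6*h_1 + 1/4*h_2 + 1/12*h_3 + 1/12*h_4

Substituting h_4 = 0 and rearranging gives the linear system (I - Q) h = 1:
  [5/6, -1/12, -1/6, -1/12] . (h_0, h_1, h_2, h_3) = 1
  [-5/12, 5/6, -1/12, -1/4] . (h_0, h_1, h_2, h_3) = 1
  [-1/6, -1/12, 2/3, -1/6] . (h_0, h_1, h_2, h_3) = 1
  [-5/12, -1/6, -1/4, 11/12] . (h_0, h_1, h_2, h_3) = 1

Solving yields:
  h_0 = 516/185
  h_1 = 156/37
  h_2 = 696/185
  h_3 = 768/185

Starting state is 1, so the expected hitting time is h_1 = 156/37.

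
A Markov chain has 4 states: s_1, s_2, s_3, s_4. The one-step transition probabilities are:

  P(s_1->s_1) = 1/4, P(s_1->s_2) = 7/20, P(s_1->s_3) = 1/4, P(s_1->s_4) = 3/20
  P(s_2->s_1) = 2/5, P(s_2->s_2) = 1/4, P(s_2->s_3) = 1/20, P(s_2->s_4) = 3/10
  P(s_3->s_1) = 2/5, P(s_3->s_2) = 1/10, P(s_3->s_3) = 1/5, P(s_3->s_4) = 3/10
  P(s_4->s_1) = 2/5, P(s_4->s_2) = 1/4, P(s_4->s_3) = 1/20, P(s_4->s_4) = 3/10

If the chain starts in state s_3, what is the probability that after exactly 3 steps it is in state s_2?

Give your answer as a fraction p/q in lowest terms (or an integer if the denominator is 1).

Answer: 13/50

Derivation:
Computing P^3 by repeated multiplication:
P^1 =
  s_1: [1/4, 7/20, 1/4, 3/20]
  s_2: [2/5, 1/4, 1/20, 3/10]
  s_3: [2/5, 1/10, 1/5, 3/10]
  s_4: [2/5, 1/4, 1/20, 3/10]
P^2 =
  s_1: [29/80, 19/80, 11/80, 21/80]
  s_2: [17/50, 113/400, 11/80, 6/25]
  s_3: [17/50, 13/50, 4/25, 6/25]
  s_4: [17/50, 113/400, 11/80, 6/25]
P^3 =
  s_1: [553/1600, 17/64, 229/1600, 393/1600]
  s_2: [349/1000, 2107/8000, 1109/8000, 249/1000]
  s_3: [349/1000, 13/50, 71/500, 249/1000]
  s_4: [349/1000, 2107/8000, 1109/8000, 249/1000]

(P^3)[s_3 -> s_2] = 13/50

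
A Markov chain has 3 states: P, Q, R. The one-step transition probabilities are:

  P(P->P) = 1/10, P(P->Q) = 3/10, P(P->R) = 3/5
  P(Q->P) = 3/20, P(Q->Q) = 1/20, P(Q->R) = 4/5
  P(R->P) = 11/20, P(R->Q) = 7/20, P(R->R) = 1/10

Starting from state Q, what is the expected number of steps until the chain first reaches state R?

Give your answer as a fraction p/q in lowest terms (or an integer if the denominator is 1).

Let h_i = expected steps to first reach R from state i.
Boundary: h_R = 0.
First-step equations for the other states:
  h_P = 1 + 1/10*h_P + 3/10*h_Q + 3/5*h_R
  h_Q = 1 + 3/20*h_P + 1/20*h_Q + 4/5*h_R

Substituting h_R = 0 and rearranging gives the linear system (I - Q) h = 1:
  [9/10, -3/10] . (h_P, h_Q) = 1
  [-3/20, 19/20] . (h_P, h_Q) = 1

Solving yields:
  h_P = 125/81
  h_Q = 35/27

Starting state is Q, so the expected hitting time is h_Q = 35/27.

Answer: 35/27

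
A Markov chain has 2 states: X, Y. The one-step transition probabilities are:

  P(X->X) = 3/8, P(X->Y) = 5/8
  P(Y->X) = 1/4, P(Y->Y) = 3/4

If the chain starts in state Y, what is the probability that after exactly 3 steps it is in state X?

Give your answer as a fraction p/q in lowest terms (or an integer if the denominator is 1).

Computing P^3 by repeated multiplication:
P^1 =
  X: [3/8, 5/8]
  Y: [1/4, 3/4]
P^2 =
  X: [19/64, 45/64]
  Y: [9/32, 23/32]
P^3 =
  X: [147/512, 365/512]
  Y: [73/256, 183/256]

(P^3)[Y -> X] = 73/256

Answer: 73/256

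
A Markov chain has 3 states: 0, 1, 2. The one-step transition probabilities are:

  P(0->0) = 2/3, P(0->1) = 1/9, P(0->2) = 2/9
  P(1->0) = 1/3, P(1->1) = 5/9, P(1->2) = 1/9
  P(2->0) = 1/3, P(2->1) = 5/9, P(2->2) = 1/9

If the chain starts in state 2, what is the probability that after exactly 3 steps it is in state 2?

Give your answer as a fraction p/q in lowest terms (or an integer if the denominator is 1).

Computing P^3 by repeated multiplication:
P^1 =
  0: [2/3, 1/9, 2/9]
  1: [1/3, 5/9, 1/9]
  2: [1/3, 5/9, 1/9]
P^2 =
  0: [5/9, 7/27, 5/27]
  1: [4/9, 11/27, 4/27]
  2: [4/9, 11/27, 4/27]
P^3 =
  0: [14/27, 25/81, 14/81]
  1: [13/27, 29/81, 13/81]
  2: [13/27, 29/81, 13/81]

(P^3)[2 -> 2] = 13/81

Answer: 13/81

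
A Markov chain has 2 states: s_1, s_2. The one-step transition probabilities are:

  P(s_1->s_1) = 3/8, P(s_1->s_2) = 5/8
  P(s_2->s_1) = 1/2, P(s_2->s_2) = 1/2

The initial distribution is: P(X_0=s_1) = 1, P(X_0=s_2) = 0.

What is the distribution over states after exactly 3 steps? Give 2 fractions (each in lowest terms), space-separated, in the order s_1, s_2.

Propagating the distribution step by step (d_{t+1} = d_t * P):
d_0 = (s_1=1, s_2=0)
  d_1[s_1] = 1*3/8 + 0*1/2 = 3/8
  d_1[s_2] = 1*5/8 + 0*1/2 = 5/8
d_1 = (s_1=3/8, s_2=5/8)
  d_2[s_1] = 3/8*3/8 + 5/8*1/2 = 29/64
  d_2[s_2] = 3/8*5/8 + 5/8*1/2 = 35/64
d_2 = (s_1=29/64, s_2=35/64)
  d_3[s_1] = 29/64*3/8 + 35/64*1/2 = 227/512
  d_3[s_2] = 29/64*5/8 + 35/64*1/2 = 285/512
d_3 = (s_1=227/512, s_2=285/512)

Answer: 227/512 285/512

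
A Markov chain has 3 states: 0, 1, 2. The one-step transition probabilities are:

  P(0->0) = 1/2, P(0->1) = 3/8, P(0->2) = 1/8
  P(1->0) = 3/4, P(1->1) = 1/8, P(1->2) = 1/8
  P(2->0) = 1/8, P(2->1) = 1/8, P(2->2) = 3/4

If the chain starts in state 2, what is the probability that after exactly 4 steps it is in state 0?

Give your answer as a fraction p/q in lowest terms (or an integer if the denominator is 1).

Computing P^4 by repeated multiplication:
P^1 =
  0: [1/2, 3/8, 1/8]
  1: [3/4, 1/8, 1/8]
  2: [1/8, 1/8, 3/4]
P^2 =
  0: [35/64, 1/4, 13/64]
  1: [31/64, 5/16, 13/64]
  2: [1/4, 5/32, 19/32]
P^3 =
  0: [249/512, 67/256, 129/512]
  1: [257/512, 63/256, 129/512]
  2: [81/256, 3/16, 127/256]
P^4 =
  0: [1929/4096, 505/2048, 1157/4096]
  1: [1913/4096, 513/2048, 1157/4096]
  2: [739/2048, 209/1024, 891/2048]

(P^4)[2 -> 0] = 739/2048

Answer: 739/2048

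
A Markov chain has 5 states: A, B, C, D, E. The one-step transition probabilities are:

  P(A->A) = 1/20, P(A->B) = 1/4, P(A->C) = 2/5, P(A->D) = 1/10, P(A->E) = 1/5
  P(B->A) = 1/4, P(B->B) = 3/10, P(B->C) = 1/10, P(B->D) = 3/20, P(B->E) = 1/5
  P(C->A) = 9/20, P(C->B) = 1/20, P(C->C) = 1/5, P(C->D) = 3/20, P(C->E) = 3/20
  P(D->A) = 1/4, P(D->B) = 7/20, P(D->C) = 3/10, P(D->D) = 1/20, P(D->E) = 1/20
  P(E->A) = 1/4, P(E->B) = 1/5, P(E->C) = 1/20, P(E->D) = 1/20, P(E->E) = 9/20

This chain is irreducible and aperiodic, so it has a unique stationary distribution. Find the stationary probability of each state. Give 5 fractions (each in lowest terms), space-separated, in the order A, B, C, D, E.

Answer: 1771/7318 2408/10977 2957/14636 4577/43908 5101/21954

Derivation:
The stationary distribution satisfies pi = pi * P, i.e.:
  pi_A = 1/20*pi_A + 1/4*pi_B + 9/20*pi_C + 1/4*pi_D + 1/4*pi_E
  pi_B = 1/4*pi_A + 3/10*pi_B + 1/20*pi_C + 7/20*pi_D + 1/5*pi_E
  pi_C = 2/5*pi_A + 1/10*pi_B + 1/5*pi_C + 3/10*pi_D + 1/20*pi_E
  pi_D = 1/10*pi_A + 3/20*pi_B + 3/20*pi_C + 1/20*pi_D + 1/20*pi_E
  pi_E = 1/5*pi_A + 1/5*pi_B + 3/20*pi_C + 1/20*pi_D + 9/20*pi_E
with normalization: pi_A + pi_B + pi_C + pi_D + pi_E = 1.

Using the first 4 balance equations plus normalization, the linear system A*pi = b is:
  [-19/20, 1/4, 9/20, 1/4, 1/4] . pi = 0
  [1/4, -7/10, 1/20, 7/20, 1/5] . pi = 0
  [2/5, 1/10, -4/5, 3/10, 1/20] . pi = 0
  [1/10, 3/20, 3/20, -19/20, 1/20] . pi = 0
  [1, 1, 1, 1, 1] . pi = 1

Solving yields:
  pi_A = 1771/7318
  pi_B = 2408/10977
  pi_C = 2957/14636
  pi_D = 4577/43908
  pi_E = 5101/21954

Verification (pi * P):
  1771/7318*1/20 + 2408/10977*1/4 + 2957/14636*9/20 + 4577/43908*1/4 + 5101/21954*1/4 = 1771/7318 = pi_A  (ok)
  1771/7318*1/4 + 2408/10977*3/10 + 2957/14636*1/20 + 4577/43908*7/20 + 5101/21954*1/5 = 2408/10977 = pi_B  (ok)
  1771/7318*2/5 + 2408/10977*1/10 + 2957/14636*1/5 + 4577/43908*3/10 + 5101/21954*1/20 = 2957/14636 = pi_C  (ok)
  1771/7318*1/10 + 2408/10977*3/20 + 2957/14636*3/20 + 4577/43908*1/20 + 5101/21954*1/20 = 4577/43908 = pi_D  (ok)
  1771/7318*1/5 + 2408/10977*1/5 + 2957/14636*3/20 + 4577/43908*1/20 + 5101/21954*9/20 = 5101/21954 = pi_E  (ok)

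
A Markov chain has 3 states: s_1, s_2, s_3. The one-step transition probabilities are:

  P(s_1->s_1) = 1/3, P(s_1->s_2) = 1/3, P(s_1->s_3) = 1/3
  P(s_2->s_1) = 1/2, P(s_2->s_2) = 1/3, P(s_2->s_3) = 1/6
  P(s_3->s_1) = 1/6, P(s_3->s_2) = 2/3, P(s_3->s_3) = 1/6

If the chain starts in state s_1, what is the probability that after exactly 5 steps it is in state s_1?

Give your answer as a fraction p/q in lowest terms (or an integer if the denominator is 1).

Answer: 353/972

Derivation:
Computing P^5 by repeated multiplication:
P^1 =
  s_1: [1/3, 1/3, 1/3]
  s_2: [1/2, 1/3, 1/6]
  s_3: [1/6, 2/3, 1/6]
P^2 =
  s_1: [1/3, 4/9, 2/9]
  s_2: [13/36, 7/18, 1/4]
  s_3: [5/12, 7/18, 7/36]
P^3 =
  s_1: [10/27, 11/27, 2/9]
  s_2: [77/216, 5/12, 49/216]
  s_3: [79/216, 43/108, 17/72]
P^4 =
  s_1: [59/162, 11/27, 37/162]
  s_2: [473/1296, 265/648, 293/1296]
  s_3: [467/1296, 89/216, 295/1296]
P^5 =
  s_1: [353/972, 199/486, 221/972]
  s_2: [943/2592, 1589/3888, 1769/7776]
  s_3: [2831/7776, 1591/3888, 1763/7776]

(P^5)[s_1 -> s_1] = 353/972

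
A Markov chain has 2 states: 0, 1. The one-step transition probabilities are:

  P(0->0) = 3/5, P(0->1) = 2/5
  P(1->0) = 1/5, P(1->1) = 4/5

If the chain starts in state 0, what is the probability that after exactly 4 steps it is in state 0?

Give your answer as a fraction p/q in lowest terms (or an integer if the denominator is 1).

Computing P^4 by repeated multiplication:
P^1 =
  0: [3/5, 2/5]
  1: [1/5, 4/5]
P^2 =
  0: [11/25, 14/25]
  1: [7/25, 18/25]
P^3 =
  0: [47/125, 78/125]
  1: [39/125, 86/125]
P^4 =
  0: [219/625, 406/625]
  1: [203/625, 422/625]

(P^4)[0 -> 0] = 219/625

Answer: 219/625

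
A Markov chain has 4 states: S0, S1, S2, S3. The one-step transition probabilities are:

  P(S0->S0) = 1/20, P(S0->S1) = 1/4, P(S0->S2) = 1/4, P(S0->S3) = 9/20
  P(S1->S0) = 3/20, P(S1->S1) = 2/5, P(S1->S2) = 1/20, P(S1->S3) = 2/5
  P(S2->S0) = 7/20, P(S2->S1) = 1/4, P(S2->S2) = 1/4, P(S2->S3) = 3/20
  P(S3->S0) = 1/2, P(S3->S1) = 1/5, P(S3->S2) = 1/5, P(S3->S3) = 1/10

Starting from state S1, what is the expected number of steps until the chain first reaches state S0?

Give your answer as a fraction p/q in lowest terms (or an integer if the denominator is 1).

Let h_i = expected steps to first reach S0 from state i.
Boundary: h_S0 = 0.
First-step equations for the other states:
  h_S1 = 1 + 3/20*h_S0 + 2/5*h_S1 + 1/20*h_S2 + 2/5*h_S3
  h_S2 = 1 + 7/20*h_S0 + 1/4*h_S1 + 1/4*h_S2 + 3/20*h_S3
  h_S3 = 1 + 1/2*h_S0 + 1/5*h_S1 + 1/5*h_S2 + 1/10*h_S3

Substituting h_S0 = 0 and rearranging gives the linear system (I - Q) h = 1:
  [3/5, -1/20, -2/5] . (h_S1, h_S2, h_S3) = 1
  [-1/4, 3/4, -3/20] . (h_S1, h_S2, h_S3) = 1
  [-1/5, -1/5, 9/10] . (h_S1, h_S2, h_S3) = 1

Solving yields:
  h_S1 = 4310/1177
  h_S2 = 3620/1177
  h_S3 = 3070/1177

Starting state is S1, so the expected hitting time is h_S1 = 4310/1177.

Answer: 4310/1177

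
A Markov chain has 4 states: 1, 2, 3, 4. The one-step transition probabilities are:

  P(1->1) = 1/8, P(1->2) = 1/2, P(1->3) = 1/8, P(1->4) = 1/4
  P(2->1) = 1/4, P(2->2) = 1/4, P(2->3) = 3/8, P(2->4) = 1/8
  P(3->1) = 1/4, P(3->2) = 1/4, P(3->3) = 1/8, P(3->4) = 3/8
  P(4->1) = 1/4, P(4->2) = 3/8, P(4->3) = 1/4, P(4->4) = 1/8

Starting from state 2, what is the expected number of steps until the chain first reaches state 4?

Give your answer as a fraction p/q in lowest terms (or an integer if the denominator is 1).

Answer: 60/13

Derivation:
Let h_i = expected steps to first reach 4 from state i.
Boundary: h_4 = 0.
First-step equations for the other states:
  h_1 = 1 + 1/8*h_1 + 1/2*h_2 + 1/8*h_3 + 1/4*h_4
  h_2 = 1 + 1/4*h_1 + 1/4*h_2 + 3/8*h_3 + 1/8*h_4
  h_3 = 1 + 1/4*h_1 + 1/4*h_2 + 1/8*h_3 + 3/8*h_4

Substituting h_4 = 0 and rearranging gives the linear system (I - Q) h = 1:
  [7/8, -1/2, -1/8] . (h_1, h_2, h_3) = 1
  [-1/4, 3/4, -3/8] . (h_1, h_2, h_3) = 1
  [-1/4, -1/4, 7/8] . (h_1, h_2, h_3) = 1

Solving yields:
  h_1 = 56/13
  h_2 = 60/13
  h_3 = 48/13

Starting state is 2, so the expected hitting time is h_2 = 60/13.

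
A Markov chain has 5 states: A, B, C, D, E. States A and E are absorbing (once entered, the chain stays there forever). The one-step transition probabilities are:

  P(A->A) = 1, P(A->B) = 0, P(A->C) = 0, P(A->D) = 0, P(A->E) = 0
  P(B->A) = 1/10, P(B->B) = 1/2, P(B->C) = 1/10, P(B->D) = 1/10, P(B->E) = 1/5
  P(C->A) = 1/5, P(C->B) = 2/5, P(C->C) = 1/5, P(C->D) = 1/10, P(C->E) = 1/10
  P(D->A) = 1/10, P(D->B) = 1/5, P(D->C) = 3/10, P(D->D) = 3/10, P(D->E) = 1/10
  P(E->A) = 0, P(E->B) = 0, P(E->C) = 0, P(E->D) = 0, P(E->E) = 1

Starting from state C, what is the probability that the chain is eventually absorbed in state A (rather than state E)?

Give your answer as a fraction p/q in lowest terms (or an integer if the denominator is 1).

Let a_i = P(absorbed in A | start in state i).
Boundary conditions: a_A = 1, a_E = 0.
For each transient state i, a_i = sum_j P(i->j) * a_j:
  a_B = 1/10*a_A + 1/2*a_B + 1/10*a_C + 1/10*a_D + 1/5*a_E
  a_C = 1/5*a_A + 2/5*a_B + 1/5*a_C + 1/10*a_D + 1/10*a_E
  a_D = 1/10*a_A + 1/5*a_B + 3/10*a_C + 3/10*a_D + 1/10*a_E

Substituting a_A = 1 and a_E = 0, rearrange to (I - Q) a = r where r[i] = P(i -> A):
  [1/2, -1/10, -1/10] . (a_B, a_C, a_D) = 1/10
  [-2/5, 4/5, -1/10] . (a_B, a_C, a_D) = 1/5
  [-1/5, -3/10, 7/10] . (a_B, a_C, a_D) = 1/10

Solving yields:
  a_B = 82/207
  a_C = 35/69
  a_D = 98/207

Starting state is C, so the absorption probability is a_C = 35/69.

Answer: 35/69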